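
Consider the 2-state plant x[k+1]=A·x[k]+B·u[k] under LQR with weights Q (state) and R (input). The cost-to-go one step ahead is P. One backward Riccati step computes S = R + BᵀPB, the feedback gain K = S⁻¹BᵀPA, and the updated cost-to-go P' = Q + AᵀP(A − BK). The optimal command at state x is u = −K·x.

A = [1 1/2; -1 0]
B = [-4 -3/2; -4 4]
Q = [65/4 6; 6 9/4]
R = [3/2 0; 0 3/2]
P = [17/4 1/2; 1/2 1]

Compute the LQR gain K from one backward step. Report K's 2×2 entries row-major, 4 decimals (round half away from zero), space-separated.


-0.1131 -0.0898 -0.3379 -0.0847

BᵀP = [-19.0000 -6.0000; -4.3750 3.2500]
S = R + BᵀPB = [3/2 0; 0 3/2] + [100.0000 4.5000; 4.5000 19.5625] = [101.5000 4.5000; 4.5000 21.0625]
BᵀPA = [-13.0000 -9.5000; -7.6250 -2.1875]
K = S⁻¹·BᵀPA = [-0.1131 -0.0898; -0.3379 -0.0847]
A−BK = [0.0408 0.0136; -0.1010 -0.0207]
AᵀP(A−BK) = [0.2036 0.0615; 0.0615 0.0238]
P' = Q + AᵀP(A−BK) = [16.4536 6.0615; 6.0615 2.2738]
tr(P') = 18.7274


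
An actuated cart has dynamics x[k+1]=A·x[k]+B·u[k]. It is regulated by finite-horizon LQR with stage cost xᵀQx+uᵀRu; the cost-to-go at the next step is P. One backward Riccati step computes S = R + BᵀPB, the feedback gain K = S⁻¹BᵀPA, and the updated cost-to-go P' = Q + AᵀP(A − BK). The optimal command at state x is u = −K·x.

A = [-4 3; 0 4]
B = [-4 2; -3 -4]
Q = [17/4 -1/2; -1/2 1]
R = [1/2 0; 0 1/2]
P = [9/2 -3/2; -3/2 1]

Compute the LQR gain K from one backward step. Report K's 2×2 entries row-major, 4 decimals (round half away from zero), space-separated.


BᵀP = [-13.5000 3.0000; 15.0000 -7.0000]
S = R + BᵀPB = [1/2 0; 0 1/2] + [45.0000 -39.0000; -39.0000 58.0000] = [45.5000 -39.0000; -39.0000 58.5000]
BᵀPA = [54.0000 -28.5000; -60.0000 17.0000]
K = S⁻¹·BᵀPA = [0.7179 -0.8803; -0.5470 -0.2963]
A−BK = [-0.0342 0.0712; -0.0342 0.1738]
AᵀP(A−BK) = [0.4103 -0.2393; -0.2393 0.4473]
P' = Q + AᵀP(A−BK) = [4.6603 -0.7393; -0.7393 1.4473]
tr(P') = 6.1075

0.7179 -0.8803 -0.5470 -0.2963


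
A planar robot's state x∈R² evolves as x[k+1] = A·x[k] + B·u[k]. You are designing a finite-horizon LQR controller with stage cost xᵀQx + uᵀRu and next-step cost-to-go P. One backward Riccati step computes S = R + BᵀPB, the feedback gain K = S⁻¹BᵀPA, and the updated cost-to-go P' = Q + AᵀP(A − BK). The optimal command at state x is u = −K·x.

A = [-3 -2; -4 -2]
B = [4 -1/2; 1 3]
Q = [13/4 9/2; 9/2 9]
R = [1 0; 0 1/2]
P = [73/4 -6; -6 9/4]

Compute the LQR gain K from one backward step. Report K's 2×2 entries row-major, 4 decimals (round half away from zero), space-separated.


BᵀP = [67.0000 -21.7500; -27.1250 9.7500]
S = R + BᵀPB = [1 0; 0 1/2] + [246.2500 -98.7500; -98.7500 42.8125] = [247.2500 -98.7500; -98.7500 43.3125]
BᵀPA = [-114.0000 -90.5000; 42.3750 34.7500]
K = S⁻¹·BᵀPA = [-0.7866 -0.5099; -0.8150 -0.3603]
A−BK = [-0.2612 -0.1405; -0.7686 -0.4093]
AᵀP(A−BK) = [1.1159 0.6361; 0.6361 0.3720]
P' = Q + AᵀP(A−BK) = [4.3659 5.1361; 5.1361 9.3720]
tr(P') = 13.7380

-0.7866 -0.5099 -0.8150 -0.3603


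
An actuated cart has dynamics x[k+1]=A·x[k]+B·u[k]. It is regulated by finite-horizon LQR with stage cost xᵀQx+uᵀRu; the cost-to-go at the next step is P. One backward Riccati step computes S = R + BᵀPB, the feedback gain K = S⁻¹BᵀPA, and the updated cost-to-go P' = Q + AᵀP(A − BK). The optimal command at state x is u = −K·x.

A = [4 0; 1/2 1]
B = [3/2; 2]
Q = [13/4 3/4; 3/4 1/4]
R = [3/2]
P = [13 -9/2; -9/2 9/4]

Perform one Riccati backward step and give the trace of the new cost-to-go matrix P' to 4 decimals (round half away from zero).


BᵀP = [10.5000 -2.2500]
S = R + BᵀPB = [3/2] + [11.2500] = [12.7500]
BᵀPA = [40.8750 -2.2500]
K = S⁻¹·BᵀPA = [3.2059 -0.1765]
A−BK = [-0.8088 0.2647; -5.9118 1.3529]
AᵀP(A−BK) = [59.5221 -9.6618; -9.6618 1.8529]
P' = Q + AᵀP(A−BK) = [62.7721 -8.9118; -8.9118 2.1029]
tr(P') = 64.8750

64.8750


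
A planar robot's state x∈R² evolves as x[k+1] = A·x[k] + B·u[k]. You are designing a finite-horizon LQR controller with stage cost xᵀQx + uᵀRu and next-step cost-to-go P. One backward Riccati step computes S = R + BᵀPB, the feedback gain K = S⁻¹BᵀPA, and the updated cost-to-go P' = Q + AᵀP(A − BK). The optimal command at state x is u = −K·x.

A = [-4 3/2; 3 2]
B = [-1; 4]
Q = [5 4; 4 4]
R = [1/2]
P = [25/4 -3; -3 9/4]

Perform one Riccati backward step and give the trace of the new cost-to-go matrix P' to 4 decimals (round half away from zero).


28.1493

BᵀP = [-18.2500 12.0000]
S = R + BᵀPB = [1/2] + [66.2500] = [66.7500]
BᵀPA = [109.0000 -3.3750]
K = S⁻¹·BᵀPA = [1.6330 -0.0506]
A−BK = [-2.3670 1.4494; -3.5318 2.2022]
AᵀP(A−BK) = [14.2575 -7.9888; -7.9888 4.8919]
P' = Q + AᵀP(A−BK) = [19.2575 -3.9888; -3.9888 8.8919]
tr(P') = 28.1493


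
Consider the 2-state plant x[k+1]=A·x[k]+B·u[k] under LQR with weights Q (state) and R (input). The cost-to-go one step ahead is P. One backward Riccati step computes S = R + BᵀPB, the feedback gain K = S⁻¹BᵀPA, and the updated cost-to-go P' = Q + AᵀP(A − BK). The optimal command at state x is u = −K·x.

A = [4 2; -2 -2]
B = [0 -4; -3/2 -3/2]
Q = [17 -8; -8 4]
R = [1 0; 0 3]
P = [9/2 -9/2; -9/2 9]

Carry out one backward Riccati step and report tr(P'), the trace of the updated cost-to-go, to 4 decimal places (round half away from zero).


32.9892

BᵀP = [6.7500 -13.5000; -11.2500 4.5000]
S = R + BᵀPB = [1 0; 0 3] + [20.2500 -6.7500; -6.7500 38.2500] = [21.2500 -6.7500; -6.7500 41.2500]
BᵀPA = [54.0000 40.5000; -54.0000 -31.5000]
K = S⁻¹·BᵀPA = [2.2419 1.7545; -0.9422 -0.4765]
A−BK = [0.2310 0.0939; -0.0505 -0.0830]
AᵀP(A−BK) = [8.0578 5.5235; 5.5235 3.9314]
P' = Q + AᵀP(A−BK) = [25.0578 -2.4765; -2.4765 7.9314]
tr(P') = 32.9892


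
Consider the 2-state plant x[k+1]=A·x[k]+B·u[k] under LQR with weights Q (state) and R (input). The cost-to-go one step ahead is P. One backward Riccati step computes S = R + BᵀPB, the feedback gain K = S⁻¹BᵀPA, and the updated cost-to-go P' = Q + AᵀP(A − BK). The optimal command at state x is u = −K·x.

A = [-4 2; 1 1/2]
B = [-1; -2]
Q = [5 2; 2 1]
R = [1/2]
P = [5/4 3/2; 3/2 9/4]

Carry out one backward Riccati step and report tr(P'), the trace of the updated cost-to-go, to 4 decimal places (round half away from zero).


9.6931

BᵀP = [-4.2500 -6.0000]
S = R + BᵀPB = [1/2] + [16.2500] = [16.7500]
BᵀPA = [11.0000 -11.5000]
K = S⁻¹·BᵀPA = [0.6567 -0.6866]
A−BK = [-3.3433 1.3134; 2.3134 -0.8731]
AᵀP(A−BK) = [3.0261 -1.3228; -1.3228 0.6670]
P' = Q + AᵀP(A−BK) = [8.0261 0.6772; 0.6772 1.6670]
tr(P') = 9.6931


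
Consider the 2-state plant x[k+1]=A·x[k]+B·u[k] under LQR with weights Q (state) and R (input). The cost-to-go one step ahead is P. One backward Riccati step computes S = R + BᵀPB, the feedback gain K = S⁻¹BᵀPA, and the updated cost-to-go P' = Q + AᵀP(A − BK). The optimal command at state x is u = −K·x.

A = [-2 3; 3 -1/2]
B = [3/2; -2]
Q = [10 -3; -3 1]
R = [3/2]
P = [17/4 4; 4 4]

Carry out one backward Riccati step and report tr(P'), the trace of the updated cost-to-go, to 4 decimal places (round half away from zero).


35.8776

BᵀP = [-1.6250 -2.0000]
S = R + BᵀPB = [3/2] + [1.5625] = [3.0625]
BᵀPA = [-2.7500 -3.8750]
K = S⁻¹·BᵀPA = [-0.8980 -1.2653]
A−BK = [-0.6531 4.8980; 1.2041 -3.0306]
AᵀP(A−BK) = [2.5306 5.0204; 5.0204 22.3469]
P' = Q + AᵀP(A−BK) = [12.5306 2.0204; 2.0204 23.3469]
tr(P') = 35.8776


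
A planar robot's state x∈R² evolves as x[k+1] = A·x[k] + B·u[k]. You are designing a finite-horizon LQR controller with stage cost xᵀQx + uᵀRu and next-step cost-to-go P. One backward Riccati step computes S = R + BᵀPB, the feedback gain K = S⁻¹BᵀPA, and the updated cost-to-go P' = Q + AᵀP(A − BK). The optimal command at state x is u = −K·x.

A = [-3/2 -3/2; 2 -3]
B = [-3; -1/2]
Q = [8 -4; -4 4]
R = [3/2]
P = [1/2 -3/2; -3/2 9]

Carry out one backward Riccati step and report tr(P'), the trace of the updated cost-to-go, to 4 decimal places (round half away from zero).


126.0750

BᵀP = [-0.7500 0.0000]
S = R + BᵀPB = [3/2] + [2.2500] = [3.7500]
BᵀPA = [1.1250 1.1250]
K = S⁻¹·BᵀPA = [0.3000 0.3000]
A−BK = [-0.6000 -0.6000; 2.1500 -2.8500]
AᵀP(A−BK) = [45.7875 -55.4625; -55.4625 68.2875]
P' = Q + AᵀP(A−BK) = [53.7875 -59.4625; -59.4625 72.2875]
tr(P') = 126.0750


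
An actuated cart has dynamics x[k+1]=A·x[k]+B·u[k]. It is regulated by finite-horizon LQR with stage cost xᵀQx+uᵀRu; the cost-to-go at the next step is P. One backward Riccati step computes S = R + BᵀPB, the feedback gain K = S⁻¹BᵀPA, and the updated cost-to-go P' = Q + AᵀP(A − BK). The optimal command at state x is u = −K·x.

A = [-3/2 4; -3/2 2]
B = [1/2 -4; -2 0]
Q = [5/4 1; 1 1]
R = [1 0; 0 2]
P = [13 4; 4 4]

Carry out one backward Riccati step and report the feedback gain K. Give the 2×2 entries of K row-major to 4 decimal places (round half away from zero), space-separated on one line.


BᵀP = [-1.5000 -6.0000; -52.0000 -16.0000]
S = R + BᵀPB = [1 0; 0 2] + [11.2500 6.0000; 6.0000 208.0000] = [12.2500 6.0000; 6.0000 210.0000]
BᵀPA = [11.2500 -18.0000; 102.0000 -240.0000]
K = S⁻¹·BᵀPA = [0.6901 -0.9225; 0.4660 -1.1165]
A−BK = [0.0189 -0.0047; -0.1198 0.1549]
AᵀP(A−BK) = [0.9545 -1.7386; -1.7386 3.4347]
P' = Q + AᵀP(A−BK) = [2.2045 -0.7386; -0.7386 4.4347]
tr(P') = 6.6391

0.6901 -0.9225 0.4660 -1.1165


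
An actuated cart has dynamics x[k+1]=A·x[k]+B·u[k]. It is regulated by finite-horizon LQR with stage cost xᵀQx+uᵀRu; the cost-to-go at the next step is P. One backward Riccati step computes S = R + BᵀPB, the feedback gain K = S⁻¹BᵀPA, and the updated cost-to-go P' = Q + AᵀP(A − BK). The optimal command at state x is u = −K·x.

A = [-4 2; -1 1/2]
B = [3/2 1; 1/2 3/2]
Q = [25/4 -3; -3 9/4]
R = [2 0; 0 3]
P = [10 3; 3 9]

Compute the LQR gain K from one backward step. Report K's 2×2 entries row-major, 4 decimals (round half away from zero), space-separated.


BᵀP = [16.5000 9.0000; 14.5000 16.5000]
S = R + BᵀPB = [2 0; 0 3] + [29.2500 30.0000; 30.0000 39.2500] = [31.2500 30.0000; 30.0000 42.2500]
BᵀPA = [-75.0000 37.5000; -74.5000 37.2500]
K = S⁻¹·BᵀPA = [-2.2216 1.1108; -0.1859 0.0929]
A−BK = [-0.4818 0.2409; 0.3896 -0.1948]
AᵀP(A−BK) = [12.5353 -6.2677; -6.2677 3.1338]
P' = Q + AᵀP(A−BK) = [18.7853 -9.2677; -9.2677 5.3838]
tr(P') = 24.1691

-2.2216 1.1108 -0.1859 0.0929


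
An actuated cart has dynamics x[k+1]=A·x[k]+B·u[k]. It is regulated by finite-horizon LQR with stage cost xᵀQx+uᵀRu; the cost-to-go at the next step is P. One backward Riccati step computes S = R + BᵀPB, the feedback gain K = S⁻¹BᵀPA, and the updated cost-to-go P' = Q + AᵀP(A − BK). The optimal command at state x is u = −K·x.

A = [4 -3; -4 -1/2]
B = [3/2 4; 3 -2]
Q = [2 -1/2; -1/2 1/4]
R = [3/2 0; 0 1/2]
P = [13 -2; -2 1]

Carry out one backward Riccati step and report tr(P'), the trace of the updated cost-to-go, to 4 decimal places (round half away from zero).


BᵀP = [13.5000 0.0000; 56.0000 -10.0000]
S = R + BᵀPB = [3/2 0; 0 1/2] + [20.2500 54.0000; 54.0000 244.0000] = [21.7500 54.0000; 54.0000 244.5000]
BᵀPA = [54.0000 -40.5000; 264.0000 -163.0000]
K = S⁻¹·BᵀPA = [-0.4384 -0.4581; 1.1766 -0.5655]
A−BK = [-0.0487 -0.0509; -0.3316 -0.2568]
AᵀP(A−BK) = [1.0567 0.0272; 0.0272 0.5220]
P' = Q + AᵀP(A−BK) = [3.0567 -0.4728; -0.4728 0.7720]
tr(P') = 3.8286

3.8286


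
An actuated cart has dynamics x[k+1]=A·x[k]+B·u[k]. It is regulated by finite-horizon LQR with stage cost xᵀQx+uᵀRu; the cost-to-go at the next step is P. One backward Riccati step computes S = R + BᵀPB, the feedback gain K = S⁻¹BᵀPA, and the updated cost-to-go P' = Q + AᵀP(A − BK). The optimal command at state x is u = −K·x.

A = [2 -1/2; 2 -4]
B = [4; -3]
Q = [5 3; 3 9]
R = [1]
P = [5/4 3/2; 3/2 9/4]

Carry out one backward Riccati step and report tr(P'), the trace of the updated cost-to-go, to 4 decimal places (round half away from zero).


80.8244

BᵀP = [0.5000 -0.7500]
S = R + BᵀPB = [1] + [4.2500] = [5.2500]
BᵀPA = [-0.5000 2.7500]
K = S⁻¹·BᵀPA = [-0.0952 0.5238]
A−BK = [2.3810 -2.5952; 1.7143 -2.4286]
AᵀP(A−BK) = [25.9524 -32.4881; -32.4881 40.8720]
P' = Q + AᵀP(A−BK) = [30.9524 -29.4881; -29.4881 49.8720]
tr(P') = 80.8244


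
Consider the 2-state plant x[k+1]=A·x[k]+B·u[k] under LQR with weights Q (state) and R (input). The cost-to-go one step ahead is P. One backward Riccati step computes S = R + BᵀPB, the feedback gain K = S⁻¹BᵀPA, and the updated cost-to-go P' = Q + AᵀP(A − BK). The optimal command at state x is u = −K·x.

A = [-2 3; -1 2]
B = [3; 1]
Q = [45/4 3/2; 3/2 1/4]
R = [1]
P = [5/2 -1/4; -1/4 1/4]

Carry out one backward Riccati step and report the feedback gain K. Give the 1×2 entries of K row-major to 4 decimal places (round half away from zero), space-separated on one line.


-0.6292 0.9326

BᵀP = [7.2500 -0.5000]
S = R + BᵀPB = [1] + [21.2500] = [22.2500]
BᵀPA = [-14.0000 20.7500]
K = S⁻¹·BᵀPA = [-0.6292 0.9326]
A−BK = [-0.1124 0.2022; -0.3708 1.0674]
AᵀP(A−BK) = [0.4410 -0.6938; -0.6938 1.1489]
P' = Q + AᵀP(A−BK) = [11.6910 0.8062; 0.8062 1.3989]
tr(P') = 13.0899


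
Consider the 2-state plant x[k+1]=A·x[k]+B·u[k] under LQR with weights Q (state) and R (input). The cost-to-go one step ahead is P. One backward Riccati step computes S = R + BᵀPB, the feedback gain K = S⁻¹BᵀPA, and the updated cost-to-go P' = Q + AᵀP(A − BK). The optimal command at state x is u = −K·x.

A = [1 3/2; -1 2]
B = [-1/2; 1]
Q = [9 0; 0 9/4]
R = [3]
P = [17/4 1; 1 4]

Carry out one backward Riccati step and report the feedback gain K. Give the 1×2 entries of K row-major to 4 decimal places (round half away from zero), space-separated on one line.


-0.6549 0.7522

BᵀP = [-1.1250 3.5000]
S = R + BᵀPB = [3] + [4.0625] = [7.0625]
BᵀPA = [-4.6250 5.3125]
K = S⁻¹·BᵀPA = [-0.6549 0.7522]
A−BK = [0.6726 1.8761; -0.3451 1.2478]
AᵀP(A−BK) = [3.2212 2.3540; 2.3540 27.5664]
P' = Q + AᵀP(A−BK) = [12.2212 2.3540; 2.3540 29.8164]
tr(P') = 42.0376


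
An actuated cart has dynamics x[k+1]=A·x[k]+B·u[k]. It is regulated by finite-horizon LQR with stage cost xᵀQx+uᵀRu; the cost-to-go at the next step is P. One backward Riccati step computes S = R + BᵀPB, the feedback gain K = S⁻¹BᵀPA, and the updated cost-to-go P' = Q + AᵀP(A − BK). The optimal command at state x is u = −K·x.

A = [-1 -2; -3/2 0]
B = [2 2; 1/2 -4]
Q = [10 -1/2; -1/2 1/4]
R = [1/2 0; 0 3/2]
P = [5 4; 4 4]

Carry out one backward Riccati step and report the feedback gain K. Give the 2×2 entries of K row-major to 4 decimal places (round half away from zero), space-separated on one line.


BᵀP = [12.0000 10.0000; -6.0000 -8.0000]
S = R + BᵀPB = [1/2 0; 0 3/2] + [29.0000 -16.0000; -16.0000 20.0000] = [29.5000 -16.0000; -16.0000 21.5000]
BᵀPA = [-27.0000 -24.0000; 18.0000 12.0000]
K = S⁻¹·BᵀPA = [-0.7733 -0.8566; 0.2617 -0.0793]
A−BK = [0.0231 -0.1282; -0.0664 0.1110]
AᵀP(A−BK) = [0.4098 0.3001; 0.3001 0.3939]
P' = Q + AᵀP(A−BK) = [10.4098 -0.1999; -0.1999 0.6439]
tr(P') = 11.0537

-0.7733 -0.8566 0.2617 -0.0793


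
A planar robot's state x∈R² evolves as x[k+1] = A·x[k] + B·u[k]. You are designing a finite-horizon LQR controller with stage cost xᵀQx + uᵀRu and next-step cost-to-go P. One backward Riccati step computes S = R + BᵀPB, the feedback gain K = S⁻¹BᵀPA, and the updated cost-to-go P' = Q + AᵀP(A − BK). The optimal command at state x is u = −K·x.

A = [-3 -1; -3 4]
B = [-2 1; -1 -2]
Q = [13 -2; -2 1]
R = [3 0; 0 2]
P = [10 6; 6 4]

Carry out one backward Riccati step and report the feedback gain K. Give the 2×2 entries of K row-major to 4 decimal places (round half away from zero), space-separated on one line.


1.7419 -0.4677 0.3871 -0.7984

BᵀP = [-26.0000 -16.0000; -2.0000 -2.0000]
S = R + BᵀPB = [3 0; 0 2] + [68.0000 6.0000; 6.0000 2.0000] = [71.0000 6.0000; 6.0000 4.0000]
BᵀPA = [126.0000 -38.0000; 12.0000 -6.0000]
K = S⁻¹·BᵀPA = [1.7419 -0.4677; 0.3871 -0.7984]
A−BK = [0.0968 -1.1371; -0.4839 1.9355]
AᵀP(A−BK) = [9.8710 -3.4839; -3.4839 3.4355]
P' = Q + AᵀP(A−BK) = [22.8710 -5.4839; -5.4839 4.4355]
tr(P') = 27.3065


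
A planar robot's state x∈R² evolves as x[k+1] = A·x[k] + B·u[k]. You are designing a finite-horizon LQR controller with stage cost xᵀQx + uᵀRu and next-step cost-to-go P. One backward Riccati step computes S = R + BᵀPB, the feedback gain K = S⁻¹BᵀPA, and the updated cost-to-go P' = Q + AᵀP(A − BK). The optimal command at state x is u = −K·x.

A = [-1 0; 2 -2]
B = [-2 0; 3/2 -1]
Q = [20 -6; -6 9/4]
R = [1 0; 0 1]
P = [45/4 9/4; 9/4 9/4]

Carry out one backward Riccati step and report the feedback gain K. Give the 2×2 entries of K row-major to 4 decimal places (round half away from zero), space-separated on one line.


BᵀP = [-19.1250 -1.1250; -2.2500 -2.2500]
S = R + BᵀPB = [1 0; 0 1] + [36.5625 1.1250; 1.1250 2.2500] = [37.5625 1.1250; 1.1250 3.2500]
BᵀPA = [16.8750 2.2500; -2.2500 4.5000]
K = S⁻¹·BᵀPA = [0.4749 0.0186; -0.8567 1.3782]
A−BK = [-0.0502 0.0372; 0.4309 -0.6498]
AᵀP(A−BK) = [1.3083 -1.7134; -1.7134 2.7563]
P' = Q + AᵀP(A−BK) = [21.3083 -7.7134; -7.7134 5.0063]
tr(P') = 26.3147

0.4749 0.0186 -0.8567 1.3782


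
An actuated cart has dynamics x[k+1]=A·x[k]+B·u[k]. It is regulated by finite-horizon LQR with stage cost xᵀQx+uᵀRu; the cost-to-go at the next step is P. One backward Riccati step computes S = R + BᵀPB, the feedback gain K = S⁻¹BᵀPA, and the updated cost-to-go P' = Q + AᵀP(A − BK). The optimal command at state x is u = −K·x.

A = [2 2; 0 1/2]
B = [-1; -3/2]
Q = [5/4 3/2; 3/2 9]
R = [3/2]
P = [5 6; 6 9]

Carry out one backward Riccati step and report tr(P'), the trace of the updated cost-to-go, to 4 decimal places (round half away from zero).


15.1355

BᵀP = [-14.0000 -19.5000]
S = R + BᵀPB = [3/2] + [43.2500] = [44.7500]
BᵀPA = [-28.0000 -37.7500]
K = S⁻¹·BᵀPA = [-0.6257 -0.8436]
A−BK = [1.3743 1.1564; -0.9385 -0.7654]
AᵀP(A−BK) = [2.4804 2.3799; 2.3799 2.4050]
P' = Q + AᵀP(A−BK) = [3.7304 3.8799; 3.8799 11.4050]
tr(P') = 15.1355


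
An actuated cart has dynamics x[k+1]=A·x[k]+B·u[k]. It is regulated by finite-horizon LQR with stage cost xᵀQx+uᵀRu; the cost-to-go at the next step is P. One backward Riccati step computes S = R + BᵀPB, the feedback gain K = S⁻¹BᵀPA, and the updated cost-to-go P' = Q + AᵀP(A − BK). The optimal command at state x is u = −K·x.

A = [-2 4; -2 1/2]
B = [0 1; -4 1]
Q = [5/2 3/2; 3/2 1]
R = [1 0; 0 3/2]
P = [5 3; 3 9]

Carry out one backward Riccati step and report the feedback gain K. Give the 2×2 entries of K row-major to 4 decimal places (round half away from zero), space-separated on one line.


0.1770 0.4978 -1.4653 2.8789

BᵀP = [-12.0000 -36.0000; 8.0000 12.0000]
S = R + BᵀPB = [1 0; 0 3/2] + [144.0000 -48.0000; -48.0000 20.0000] = [145.0000 -48.0000; -48.0000 21.5000]
BᵀPA = [96.0000 -66.0000; -40.0000 38.0000]
K = S⁻¹·BᵀPA = [0.1770 0.4978; -1.4653 2.8789]
A−BK = [-0.5347 1.1211; 0.1733 -0.3875]
AᵀP(A−BK) = [4.3958 -8.6368; -8.6368 17.7091]
P' = Q + AᵀP(A−BK) = [6.8958 -7.1368; -7.1368 18.7091]
tr(P') = 25.6049


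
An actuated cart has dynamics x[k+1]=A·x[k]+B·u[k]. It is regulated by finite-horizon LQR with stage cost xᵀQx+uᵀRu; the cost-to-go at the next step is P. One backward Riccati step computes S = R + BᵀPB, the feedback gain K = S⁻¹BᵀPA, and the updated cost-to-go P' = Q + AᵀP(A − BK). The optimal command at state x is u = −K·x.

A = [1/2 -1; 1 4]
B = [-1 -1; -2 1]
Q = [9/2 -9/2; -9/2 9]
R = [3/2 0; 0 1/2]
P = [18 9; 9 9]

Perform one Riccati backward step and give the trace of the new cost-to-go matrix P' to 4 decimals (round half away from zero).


17.1908

BᵀP = [-36.0000 -27.0000; -9.0000 0.0000]
S = R + BᵀPB = [3/2 0; 0 1/2] + [90.0000 9.0000; 9.0000 9.0000] = [91.5000 9.0000; 9.0000 9.5000]
BᵀPA = [-45.0000 -72.0000; -4.5000 9.0000]
K = S⁻¹·BᵀPA = [-0.4910 -0.9705; -0.0086 1.8668]
A−BK = [0.0005 -0.1037; 0.0266 0.1922]
AᵀP(A−BK) = [0.3682 0.7279; 0.7279 3.3225]
P' = Q + AᵀP(A−BK) = [4.8682 -3.7721; -3.7721 12.3225]
tr(P') = 17.1908


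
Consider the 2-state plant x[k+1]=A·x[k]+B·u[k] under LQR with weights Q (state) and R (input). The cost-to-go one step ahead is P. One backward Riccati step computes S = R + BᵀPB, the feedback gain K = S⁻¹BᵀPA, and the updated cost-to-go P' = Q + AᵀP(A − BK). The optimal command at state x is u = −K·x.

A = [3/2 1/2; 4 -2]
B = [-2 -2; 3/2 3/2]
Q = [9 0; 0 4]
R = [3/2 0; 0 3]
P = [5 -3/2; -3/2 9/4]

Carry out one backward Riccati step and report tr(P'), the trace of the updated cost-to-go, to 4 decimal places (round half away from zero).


BᵀP = [-12.2500 6.3750; -12.2500 6.3750]
S = R + BᵀPB = [3/2 0; 0 3] + [34.0625 34.0625; 34.0625 34.0625] = [35.5625 34.0625; 34.0625 37.0625]
BᵀPA = [7.1250 -18.8750; 7.1250 -18.8750]
K = S⁻¹·BᵀPA = [0.1355 -0.3589; 0.0677 -0.1794]
A−BK = [1.9064 -0.5766; 3.6952 -1.1925]
AᵀP(A−BK) = [27.8021 -8.9144; -8.9144 3.0891]
P' = Q + AᵀP(A−BK) = [36.8021 -8.9144; -8.9144 7.0891]
tr(P') = 43.8913

43.8913


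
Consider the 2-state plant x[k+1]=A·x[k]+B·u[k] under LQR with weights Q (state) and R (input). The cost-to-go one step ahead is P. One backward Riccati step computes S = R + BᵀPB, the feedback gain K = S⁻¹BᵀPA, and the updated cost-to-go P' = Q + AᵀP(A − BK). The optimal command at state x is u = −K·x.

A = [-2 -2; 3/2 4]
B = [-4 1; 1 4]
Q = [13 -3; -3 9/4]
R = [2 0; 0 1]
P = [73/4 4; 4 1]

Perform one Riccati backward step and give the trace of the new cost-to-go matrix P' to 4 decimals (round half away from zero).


16.8600

BᵀP = [-69.0000 -15.0000; 34.2500 8.0000]
S = R + BᵀPB = [2 0; 0 1] + [261.0000 -129.0000; -129.0000 66.2500] = [263.0000 -129.0000; -129.0000 67.2500]
BᵀPA = [115.5000 78.0000; -56.5000 -36.5000]
K = S⁻¹·BᵀPA = [0.4579 0.5135; 0.0383 0.4423]
A−BK = [-0.2066 -0.3882; 0.8891 1.7174]
AᵀP(A−BK) = [0.5208 0.6780; 0.6780 1.0892]
P' = Q + AᵀP(A−BK) = [13.5208 -2.3220; -2.3220 3.3392]
tr(P') = 16.8600


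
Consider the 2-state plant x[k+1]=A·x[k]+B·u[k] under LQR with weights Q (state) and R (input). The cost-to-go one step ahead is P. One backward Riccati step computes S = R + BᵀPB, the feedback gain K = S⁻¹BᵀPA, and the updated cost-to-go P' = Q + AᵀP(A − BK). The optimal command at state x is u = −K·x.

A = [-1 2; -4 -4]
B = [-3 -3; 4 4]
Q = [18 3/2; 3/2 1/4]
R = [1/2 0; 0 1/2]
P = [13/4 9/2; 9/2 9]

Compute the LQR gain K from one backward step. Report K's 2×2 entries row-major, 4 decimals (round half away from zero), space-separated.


-0.7500 -0.5611 -0.7500 -0.5611

BᵀP = [8.2500 22.5000; 8.2500 22.5000]
S = R + BᵀPB = [1/2 0; 0 1/2] + [65.2500 65.2500; 65.2500 65.2500] = [65.7500 65.2500; 65.2500 65.7500]
BᵀPA = [-98.2500 -73.5000; -98.2500 -73.5000]
K = S⁻¹·BᵀPA = [-0.7500 -0.5611; -0.7500 -0.5611]
A−BK = [-5.5000 -1.3664; 2.0000 0.4885]
AᵀP(A−BK) = [35.8750 9.2500; 9.2500 2.5229]
P' = Q + AᵀP(A−BK) = [53.8750 10.7500; 10.7500 2.7729]
tr(P') = 56.6479


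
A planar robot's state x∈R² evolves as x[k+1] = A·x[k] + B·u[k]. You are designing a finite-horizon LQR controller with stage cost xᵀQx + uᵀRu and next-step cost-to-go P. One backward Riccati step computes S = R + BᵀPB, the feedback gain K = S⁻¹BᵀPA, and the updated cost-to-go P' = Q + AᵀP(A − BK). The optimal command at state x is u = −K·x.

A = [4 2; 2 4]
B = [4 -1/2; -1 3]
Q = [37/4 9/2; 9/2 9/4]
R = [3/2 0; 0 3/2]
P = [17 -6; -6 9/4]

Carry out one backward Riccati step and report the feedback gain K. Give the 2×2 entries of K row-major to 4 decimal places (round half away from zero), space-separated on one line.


BᵀP = [74.0000 -26.2500; -26.5000 9.7500]
S = R + BᵀPB = [3/2 0; 0 3/2] + [322.2500 -115.7500; -115.7500 42.5000] = [323.7500 -115.7500; -115.7500 44.0000]
BᵀPA = [243.5000 43.0000; -86.5000 -14.0000]
K = S⁻¹·BᵀPA = [0.8284 0.3206; 0.2134 0.5251]
A−BK = [0.7930 0.9803; 2.1882 2.7452]
AᵀP(A−BK) = [1.7388 1.3655; 1.3655 1.5674]
P' = Q + AᵀP(A−BK) = [10.9888 5.8655; 5.8655 3.8174]
tr(P') = 14.8062

0.8284 0.3206 0.2134 0.5251


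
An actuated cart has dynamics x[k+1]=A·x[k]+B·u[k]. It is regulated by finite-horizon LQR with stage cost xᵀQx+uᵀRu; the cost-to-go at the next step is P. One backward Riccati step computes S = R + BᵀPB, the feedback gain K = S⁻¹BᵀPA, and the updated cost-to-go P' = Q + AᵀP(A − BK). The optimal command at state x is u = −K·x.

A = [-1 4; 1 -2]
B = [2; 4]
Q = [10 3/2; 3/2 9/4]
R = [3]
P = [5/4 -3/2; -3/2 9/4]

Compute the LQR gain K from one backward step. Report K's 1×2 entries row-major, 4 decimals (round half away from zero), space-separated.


BᵀP = [-3.5000 6.0000]
S = R + BᵀPB = [3] + [17.0000] = [20.0000]
BᵀPA = [9.5000 -26.0000]
K = S⁻¹·BᵀPA = [0.4750 -1.3000]
A−BK = [-1.9500 6.6000; -0.9000 3.2000]
AᵀP(A−BK) = [1.9875 -6.1500; -6.1500 19.2000]
P' = Q + AᵀP(A−BK) = [11.9875 -4.6500; -4.6500 21.4500]
tr(P') = 33.4375

0.4750 -1.3000


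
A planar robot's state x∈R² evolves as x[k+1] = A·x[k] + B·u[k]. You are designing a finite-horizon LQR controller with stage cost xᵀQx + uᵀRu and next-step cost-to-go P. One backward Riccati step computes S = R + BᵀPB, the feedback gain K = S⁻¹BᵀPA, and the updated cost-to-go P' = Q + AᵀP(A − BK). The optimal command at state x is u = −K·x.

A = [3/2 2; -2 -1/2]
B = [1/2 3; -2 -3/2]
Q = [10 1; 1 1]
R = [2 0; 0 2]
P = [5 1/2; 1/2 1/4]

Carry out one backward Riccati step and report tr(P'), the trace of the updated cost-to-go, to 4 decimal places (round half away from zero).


12.5664

BᵀP = [1.5000 -0.2500; 14.2500 1.1250]
S = R + BᵀPB = [2 0; 0 2] + [1.2500 4.8750; 4.8750 41.0625] = [3.2500 4.8750; 4.8750 43.0625]
BᵀPA = [2.7500 3.1250; 19.1250 27.9375]
K = S⁻¹·BᵀPA = [0.2168 -0.0140; 0.4196 0.6503]
A−BK = [0.1329 0.0559; -0.9371 0.4476]
AᵀP(A−BK) = [0.6294 0.4755; 0.4755 0.9371]
P' = Q + AᵀP(A−BK) = [10.6294 1.4755; 1.4755 1.9371]
tr(P') = 12.5664


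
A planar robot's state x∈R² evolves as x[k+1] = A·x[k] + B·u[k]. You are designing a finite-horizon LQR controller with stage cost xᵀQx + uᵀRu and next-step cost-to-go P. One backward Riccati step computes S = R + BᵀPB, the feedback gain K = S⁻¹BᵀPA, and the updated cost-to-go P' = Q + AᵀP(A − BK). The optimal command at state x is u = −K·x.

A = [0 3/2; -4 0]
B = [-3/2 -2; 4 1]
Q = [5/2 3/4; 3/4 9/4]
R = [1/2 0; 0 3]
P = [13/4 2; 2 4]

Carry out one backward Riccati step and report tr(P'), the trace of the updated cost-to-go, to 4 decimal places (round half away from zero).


BᵀP = [3.1250 13.0000; -4.5000 0.0000]
S = R + BᵀPB = [1/2 0; 0 3] + [47.3125 6.7500; 6.7500 9.0000] = [47.8125 6.7500; 6.7500 12.0000]
BᵀPA = [-52.0000 4.6875; 0.0000 -6.7500]
K = S⁻¹·BᵀPA = [-1.1814 0.1928; 0.6645 -0.6709]
A−BK = [-0.4430 0.4473; 0.0611 -0.1001]
AᵀP(A−BK) = [2.5673 -1.9766; -1.9766 1.8802]
P' = Q + AᵀP(A−BK) = [5.0673 -1.2266; -1.2266 4.1302]
tr(P') = 9.1975

9.1975


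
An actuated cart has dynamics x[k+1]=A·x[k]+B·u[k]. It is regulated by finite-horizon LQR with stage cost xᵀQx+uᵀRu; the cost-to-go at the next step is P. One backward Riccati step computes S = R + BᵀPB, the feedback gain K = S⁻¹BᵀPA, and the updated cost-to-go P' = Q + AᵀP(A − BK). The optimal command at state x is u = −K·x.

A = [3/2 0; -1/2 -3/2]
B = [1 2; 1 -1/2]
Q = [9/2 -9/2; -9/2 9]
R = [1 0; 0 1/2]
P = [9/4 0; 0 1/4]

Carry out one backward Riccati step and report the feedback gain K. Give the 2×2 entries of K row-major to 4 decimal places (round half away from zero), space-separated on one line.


0.0889 -0.3075 0.6718 0.1603

BᵀP = [2.2500 0.2500; 4.5000 -0.1250]
S = R + BᵀPB = [1 0; 0 1/2] + [2.5000 4.3750; 4.3750 9.0625] = [3.5000 4.3750; 4.3750 9.5625]
BᵀPA = [3.2500 -0.3750; 6.8125 0.1875]
K = S⁻¹·BᵀPA = [0.0889 -0.3075; 0.6718 0.1603]
A−BK = [0.0676 -0.0131; -0.2530 -1.1123]
AᵀP(A−BK) = [0.2598 0.0949; 0.0949 0.4171]
P' = Q + AᵀP(A−BK) = [4.7598 -4.4051; -4.4051 9.4171]
tr(P') = 14.1769


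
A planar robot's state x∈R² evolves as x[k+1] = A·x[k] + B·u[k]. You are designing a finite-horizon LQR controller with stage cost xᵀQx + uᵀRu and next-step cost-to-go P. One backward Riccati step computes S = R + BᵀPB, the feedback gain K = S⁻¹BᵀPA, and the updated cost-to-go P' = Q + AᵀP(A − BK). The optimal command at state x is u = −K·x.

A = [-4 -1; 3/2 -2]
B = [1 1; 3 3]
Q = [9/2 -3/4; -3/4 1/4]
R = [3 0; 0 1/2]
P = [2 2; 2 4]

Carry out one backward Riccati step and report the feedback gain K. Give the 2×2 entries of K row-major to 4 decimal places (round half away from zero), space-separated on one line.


-0.0312 -0.1020 -0.1870 -0.6119

BᵀP = [8.0000 14.0000; 8.0000 14.0000]
S = R + BᵀPB = [3 0; 0 1/2] + [50.0000 50.0000; 50.0000 50.0000] = [53.0000 50.0000; 50.0000 50.5000]
BᵀPA = [-11.0000 -36.0000; -11.0000 -36.0000]
K = S⁻¹·BᵀPA = [-0.0312 -0.1020; -0.1870 -0.6119]
A−BK = [-3.7819 -0.2861; 2.1544 0.1416]
AᵀP(A−BK) = [14.6006 1.1473; 1.1473 0.3003]
P' = Q + AᵀP(A−BK) = [19.1006 0.3973; 0.3973 0.5503]
tr(P') = 19.6508


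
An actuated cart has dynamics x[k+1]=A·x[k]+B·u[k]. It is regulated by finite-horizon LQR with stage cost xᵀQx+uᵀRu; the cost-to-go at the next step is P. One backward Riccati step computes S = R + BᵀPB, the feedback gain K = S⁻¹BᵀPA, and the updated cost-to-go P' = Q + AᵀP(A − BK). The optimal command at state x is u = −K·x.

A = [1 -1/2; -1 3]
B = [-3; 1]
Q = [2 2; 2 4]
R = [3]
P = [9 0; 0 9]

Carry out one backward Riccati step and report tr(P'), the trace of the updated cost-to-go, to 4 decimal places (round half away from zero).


75.6774

BᵀP = [-27.0000 9.0000]
S = R + BᵀPB = [3] + [90.0000] = [93.0000]
BᵀPA = [-36.0000 40.5000]
K = S⁻¹·BᵀPA = [-0.3871 0.4355]
A−BK = [-0.1613 0.8065; -0.6129 2.5645]
AᵀP(A−BK) = [4.0645 -15.8226; -15.8226 65.6129]
P' = Q + AᵀP(A−BK) = [6.0645 -13.8226; -13.8226 69.6129]
tr(P') = 75.6774


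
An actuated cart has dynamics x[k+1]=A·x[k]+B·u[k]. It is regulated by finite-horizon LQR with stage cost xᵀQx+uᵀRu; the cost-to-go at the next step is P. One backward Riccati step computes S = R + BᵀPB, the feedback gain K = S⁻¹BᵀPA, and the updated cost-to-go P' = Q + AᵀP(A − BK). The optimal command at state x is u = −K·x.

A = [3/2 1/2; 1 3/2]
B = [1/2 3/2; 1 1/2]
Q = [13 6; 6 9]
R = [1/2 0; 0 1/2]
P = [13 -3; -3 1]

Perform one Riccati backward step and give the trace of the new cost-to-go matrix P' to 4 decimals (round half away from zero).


BᵀP = [3.5000 -0.5000; 18.0000 -4.0000]
S = R + BᵀPB = [1/2 0; 0 1/2] + [1.2500 5.0000; 5.0000 25.0000] = [1.7500 5.0000; 5.0000 25.5000]
BᵀPA = [4.7500 1.0000; 23.0000 3.0000]
K = S⁻¹·BᵀPA = [0.3121 0.5350; 0.8408 0.0127]
A−BK = [0.0828 0.2134; 0.2675 0.9586]
AᵀP(A−BK) = [0.4299 0.1656; 0.1656 0.4268]
P' = Q + AᵀP(A−BK) = [13.4299 6.1656; 6.1656 9.4268]
tr(P') = 22.8567

22.8567


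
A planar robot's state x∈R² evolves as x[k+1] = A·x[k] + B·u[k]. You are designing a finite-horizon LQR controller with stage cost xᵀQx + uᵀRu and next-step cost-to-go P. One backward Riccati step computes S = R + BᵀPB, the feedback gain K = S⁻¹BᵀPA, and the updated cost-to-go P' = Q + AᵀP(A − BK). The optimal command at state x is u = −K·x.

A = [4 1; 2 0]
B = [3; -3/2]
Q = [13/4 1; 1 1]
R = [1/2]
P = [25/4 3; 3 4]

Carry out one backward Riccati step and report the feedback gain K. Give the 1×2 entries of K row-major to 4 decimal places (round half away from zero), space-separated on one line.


1.6258 0.3677

BᵀP = [14.2500 3.0000]
S = R + BᵀPB = [1/2] + [38.2500] = [38.7500]
BᵀPA = [63.0000 14.2500]
K = S⁻¹·BᵀPA = [1.6258 0.3677]
A−BK = [-0.8774 -0.1032; 4.4387 0.5516]
AᵀP(A−BK) = [61.5742 7.8323; 7.8323 1.0097]
P' = Q + AᵀP(A−BK) = [64.8242 8.8323; 8.8323 2.0097]
tr(P') = 66.8339


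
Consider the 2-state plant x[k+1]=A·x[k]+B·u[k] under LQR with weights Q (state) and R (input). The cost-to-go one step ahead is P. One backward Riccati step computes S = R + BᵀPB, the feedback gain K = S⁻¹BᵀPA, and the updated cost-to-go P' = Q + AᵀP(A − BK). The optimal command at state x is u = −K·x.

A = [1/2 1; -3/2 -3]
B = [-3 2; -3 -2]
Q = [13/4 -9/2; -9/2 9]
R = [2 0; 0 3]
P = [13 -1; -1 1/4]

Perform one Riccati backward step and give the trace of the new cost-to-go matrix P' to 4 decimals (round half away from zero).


14.1876

BᵀP = [-36.0000 2.2500; 28.0000 -2.5000]
S = R + BᵀPB = [2 0; 0 3] + [101.2500 -76.5000; -76.5000 61.0000] = [103.2500 -76.5000; -76.5000 64.0000]
BᵀPA = [-21.3750 -42.7500; 17.7500 35.5000]
K = S⁻¹·BᵀPA = [-0.0134 -0.0268; 0.2613 0.5227]
A−BK = [-0.0629 -0.1257; -1.0175 -2.0351]
AᵀP(A−BK) = [0.3875 0.7751; 0.7751 1.5501]
P' = Q + AᵀP(A−BK) = [3.6375 -3.7249; -3.7249 10.5501]
tr(P') = 14.1876


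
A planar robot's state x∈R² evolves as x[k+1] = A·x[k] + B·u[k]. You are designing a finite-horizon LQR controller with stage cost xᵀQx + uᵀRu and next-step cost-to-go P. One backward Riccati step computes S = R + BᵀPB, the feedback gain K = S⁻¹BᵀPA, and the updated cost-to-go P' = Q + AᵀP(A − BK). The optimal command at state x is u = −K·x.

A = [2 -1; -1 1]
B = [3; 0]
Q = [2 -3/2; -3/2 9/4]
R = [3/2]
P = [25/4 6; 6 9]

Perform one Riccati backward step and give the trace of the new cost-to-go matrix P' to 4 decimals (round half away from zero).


BᵀP = [18.7500 18.0000]
S = R + BᵀPB = [3/2] + [56.2500] = [57.7500]
BᵀPA = [19.5000 -0.7500]
K = S⁻¹·BᵀPA = [0.3377 -0.0130]
A−BK = [0.9870 -0.9610; -1.0000 1.0000]
AᵀP(A−BK) = [3.4156 -3.2468; -3.2468 3.2403]
P' = Q + AᵀP(A−BK) = [5.4156 -4.7468; -4.7468 5.4903]
tr(P') = 10.9058

10.9058


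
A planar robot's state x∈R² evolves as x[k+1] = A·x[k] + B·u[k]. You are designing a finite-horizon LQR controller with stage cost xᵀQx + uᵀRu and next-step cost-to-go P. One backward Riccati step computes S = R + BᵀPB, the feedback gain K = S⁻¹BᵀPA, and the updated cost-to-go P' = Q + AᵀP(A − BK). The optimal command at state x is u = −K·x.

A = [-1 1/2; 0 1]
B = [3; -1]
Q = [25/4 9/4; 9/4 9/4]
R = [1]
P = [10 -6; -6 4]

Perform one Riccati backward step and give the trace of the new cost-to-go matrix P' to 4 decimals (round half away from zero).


BᵀP = [36.0000 -22.0000]
S = R + BᵀPB = [1] + [130.0000] = [131.0000]
BᵀPA = [-36.0000 -4.0000]
K = S⁻¹·BᵀPA = [-0.2748 -0.0305]
A−BK = [-0.1756 0.5916; -0.2748 0.9695]
AᵀP(A−BK) = [0.1069 -0.0992; -0.0992 0.3779]
P' = Q + AᵀP(A−BK) = [6.3569 2.1508; 2.1508 2.6279]
tr(P') = 8.9847

8.9847


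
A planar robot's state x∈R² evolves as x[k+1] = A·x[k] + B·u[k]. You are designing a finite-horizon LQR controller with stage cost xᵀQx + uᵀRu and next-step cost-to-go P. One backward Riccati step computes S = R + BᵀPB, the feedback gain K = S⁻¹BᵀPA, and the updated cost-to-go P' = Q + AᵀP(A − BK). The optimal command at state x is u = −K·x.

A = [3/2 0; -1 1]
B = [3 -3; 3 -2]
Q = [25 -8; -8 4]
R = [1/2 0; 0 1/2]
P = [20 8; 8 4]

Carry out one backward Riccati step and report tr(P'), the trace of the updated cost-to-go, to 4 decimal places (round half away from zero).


BᵀP = [84.0000 36.0000; -76.0000 -32.0000]
S = R + BᵀPB = [1/2 0; 0 1/2] + [360.0000 -324.0000; -324.0000 292.0000] = [360.5000 -324.0000; -324.0000 292.5000]
BᵀPA = [90.0000 36.0000; -82.0000 -32.0000]
K = S⁻¹·BᵀPA = [-0.5167 0.3445; -0.8527 0.2722]
A−BK = [0.4920 -0.2169; -1.1552 0.5109]
AᵀP(A−BK) = [1.5827 -0.6847; -0.6847 0.3083]
P' = Q + AᵀP(A−BK) = [26.5827 -8.6847; -8.6847 4.3083]
tr(P') = 30.8910

30.8910


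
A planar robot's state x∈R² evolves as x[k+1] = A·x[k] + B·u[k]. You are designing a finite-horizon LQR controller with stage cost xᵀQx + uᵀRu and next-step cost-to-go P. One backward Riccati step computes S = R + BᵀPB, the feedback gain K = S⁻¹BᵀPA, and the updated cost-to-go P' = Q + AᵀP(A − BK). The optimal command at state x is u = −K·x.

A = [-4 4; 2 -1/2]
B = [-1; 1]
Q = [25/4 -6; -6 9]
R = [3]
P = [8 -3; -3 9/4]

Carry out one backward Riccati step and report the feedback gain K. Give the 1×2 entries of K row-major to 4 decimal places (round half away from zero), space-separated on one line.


BᵀP = [-11.0000 5.2500]
S = R + BᵀPB = [3] + [16.2500] = [19.2500]
BᵀPA = [54.5000 -46.6250]
K = S⁻¹·BᵀPA = [2.8312 -2.4221]
A−BK = [-1.1688 1.5779; -0.8312 1.9221]
AᵀP(A−BK) = [30.7013 -28.2468; -28.2468 27.6331]
P' = Q + AᵀP(A−BK) = [36.9513 -34.2468; -34.2468 36.6331]
tr(P') = 73.5844

2.8312 -2.4221


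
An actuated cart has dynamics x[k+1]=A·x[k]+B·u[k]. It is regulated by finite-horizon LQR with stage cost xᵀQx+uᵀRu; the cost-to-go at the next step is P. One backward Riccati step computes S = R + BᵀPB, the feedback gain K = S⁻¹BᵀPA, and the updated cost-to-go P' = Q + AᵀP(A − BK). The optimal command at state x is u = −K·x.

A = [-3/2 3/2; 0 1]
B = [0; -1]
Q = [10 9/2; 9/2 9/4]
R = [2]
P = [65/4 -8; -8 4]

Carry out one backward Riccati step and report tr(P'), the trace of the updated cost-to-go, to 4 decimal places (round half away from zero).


BᵀP = [8.0000 -4.0000]
S = R + BᵀPB = [2] + [4.0000] = [6.0000]
BᵀPA = [-12.0000 8.0000]
K = S⁻¹·BᵀPA = [-2.0000 1.3333]
A−BK = [-1.5000 1.5000; -2.0000 2.3333]
AᵀP(A−BK) = [12.5625 -8.5625; -8.5625 5.8958]
P' = Q + AᵀP(A−BK) = [22.5625 -4.0625; -4.0625 8.1458]
tr(P') = 30.7083

30.7083


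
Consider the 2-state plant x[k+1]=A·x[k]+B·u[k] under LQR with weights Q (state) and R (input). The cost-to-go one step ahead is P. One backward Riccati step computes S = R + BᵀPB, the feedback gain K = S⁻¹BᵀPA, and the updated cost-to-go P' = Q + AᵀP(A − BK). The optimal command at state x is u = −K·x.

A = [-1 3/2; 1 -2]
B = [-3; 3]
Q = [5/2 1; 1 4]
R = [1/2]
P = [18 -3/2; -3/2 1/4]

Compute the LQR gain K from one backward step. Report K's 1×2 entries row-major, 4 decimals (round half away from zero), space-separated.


0.3325 -0.5124

BᵀP = [-58.5000 5.2500]
S = R + BᵀPB = [1/2] + [191.2500] = [191.7500]
BᵀPA = [63.7500 -98.2500]
K = S⁻¹·BᵀPA = [0.3325 -0.5124]
A−BK = [-0.0026 -0.0372; 0.0026 -0.4628]
AᵀP(A−BK) = [0.0554 -0.0854; -0.0854 0.1581]
P' = Q + AᵀP(A−BK) = [2.5554 0.9146; 0.9146 4.1581]
tr(P') = 6.7135


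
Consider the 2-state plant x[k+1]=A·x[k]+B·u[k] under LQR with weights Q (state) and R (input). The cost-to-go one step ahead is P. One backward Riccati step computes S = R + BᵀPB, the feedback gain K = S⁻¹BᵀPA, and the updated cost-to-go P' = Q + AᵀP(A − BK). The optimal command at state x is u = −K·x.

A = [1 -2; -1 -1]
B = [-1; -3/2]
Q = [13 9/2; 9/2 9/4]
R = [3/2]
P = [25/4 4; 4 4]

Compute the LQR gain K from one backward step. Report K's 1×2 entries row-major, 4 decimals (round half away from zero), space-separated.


BᵀP = [-12.2500 -10.0000]
S = R + BᵀPB = [3/2] + [27.2500] = [28.7500]
BᵀPA = [-2.2500 34.5000]
K = S⁻¹·BᵀPA = [-0.0783 1.2000]
A−BK = [0.9217 -0.8000; -1.1174 0.8000]
AᵀP(A−BK) = [2.0739 -1.8000; -1.8000 3.6000]
P' = Q + AᵀP(A−BK) = [15.0739 2.7000; 2.7000 5.8500]
tr(P') = 20.9239

-0.0783 1.2000


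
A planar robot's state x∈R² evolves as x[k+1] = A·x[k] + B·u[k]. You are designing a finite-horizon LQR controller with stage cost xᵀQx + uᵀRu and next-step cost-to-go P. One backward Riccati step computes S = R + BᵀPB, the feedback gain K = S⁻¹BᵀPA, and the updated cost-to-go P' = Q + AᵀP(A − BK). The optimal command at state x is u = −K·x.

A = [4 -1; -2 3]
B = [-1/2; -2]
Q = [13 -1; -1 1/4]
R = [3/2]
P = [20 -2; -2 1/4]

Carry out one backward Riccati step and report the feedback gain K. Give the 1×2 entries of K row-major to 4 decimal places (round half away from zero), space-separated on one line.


-7.1429 2.1429

BᵀP = [-6.0000 0.5000]
S = R + BᵀPB = [3/2] + [2.0000] = [3.5000]
BᵀPA = [-25.0000 7.5000]
K = S⁻¹·BᵀPA = [-7.1429 2.1429]
A−BK = [0.4286 0.0714; -16.2857 7.2857]
AᵀP(A−BK) = [174.4286 -55.9286; -55.9286 18.1786]
P' = Q + AᵀP(A−BK) = [187.4286 -56.9286; -56.9286 18.4286]
tr(P') = 205.8571
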